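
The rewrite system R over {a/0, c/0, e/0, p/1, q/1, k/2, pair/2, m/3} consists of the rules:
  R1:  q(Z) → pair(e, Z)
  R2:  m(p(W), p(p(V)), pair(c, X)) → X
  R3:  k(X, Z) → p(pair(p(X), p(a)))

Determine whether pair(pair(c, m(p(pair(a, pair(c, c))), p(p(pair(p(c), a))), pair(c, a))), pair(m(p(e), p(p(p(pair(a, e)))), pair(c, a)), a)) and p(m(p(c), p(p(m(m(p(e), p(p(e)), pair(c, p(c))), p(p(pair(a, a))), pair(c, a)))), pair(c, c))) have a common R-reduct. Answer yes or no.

Reduce t₁ = pair(pair(c, m(p(pair(a, pair(c, c))), p(p(pair(p(c), a))), pair(c, a))), pair(m(p(e), p(p(p(pair(a, e)))), pair(c, a)), a)):
1. pair(pair(c, m(p(pair(a, pair(c, c))), p(p(pair(p(c), a))), pair(c, a))), pair(m(p(e), p(p(p(pair(a, e)))), pair(c, a)), a))  →  pair(pair(c, a), pair(m(p(e), p(p(p(pair(a, e)))), pair(c, a)), a))   [R2 at 1.2]
2. pair(pair(c, a), pair(m(p(e), p(p(p(pair(a, e)))), pair(c, a)), a))  →  pair(pair(c, a), pair(a, a))   [R2 at 2.1]

Reduce t₂ = p(m(p(c), p(p(m(m(p(e), p(p(e)), pair(c, p(c))), p(p(pair(a, a))), pair(c, a)))), pair(c, c))):
1. p(m(p(c), p(p(m(m(p(e), p(p(e)), pair(c, p(c))), p(p(pair(a, a))), pair(c, a)))), pair(c, c)))  →  p(c)   [R2 at 1]

no — NF(t₁) = pair(pair(c, a), pair(a, a)), NF(t₂) = p(c)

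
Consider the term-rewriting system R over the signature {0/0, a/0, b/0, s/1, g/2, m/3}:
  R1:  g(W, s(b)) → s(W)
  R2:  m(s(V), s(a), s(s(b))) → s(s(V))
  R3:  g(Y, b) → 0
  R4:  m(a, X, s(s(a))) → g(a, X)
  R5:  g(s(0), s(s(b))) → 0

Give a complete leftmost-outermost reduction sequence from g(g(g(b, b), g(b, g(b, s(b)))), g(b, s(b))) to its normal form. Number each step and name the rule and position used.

s(s(0))

1. g(g(g(b, b), g(b, g(b, s(b)))), g(b, s(b)))  →  g(g(0, g(b, g(b, s(b)))), g(b, s(b)))   [R3 at 1.1]
2. g(g(0, g(b, g(b, s(b)))), g(b, s(b)))  →  g(g(0, g(b, s(b))), g(b, s(b)))   [R1 at 1.2.2]
3. g(g(0, g(b, s(b))), g(b, s(b)))  →  g(g(0, s(b)), g(b, s(b)))   [R1 at 1.2]
4. g(g(0, s(b)), g(b, s(b)))  →  g(s(0), g(b, s(b)))   [R1 at 1]
5. g(s(0), g(b, s(b)))  →  g(s(0), s(b))   [R1 at 2]
6. g(s(0), s(b))  →  s(s(0))   [R1 at ε]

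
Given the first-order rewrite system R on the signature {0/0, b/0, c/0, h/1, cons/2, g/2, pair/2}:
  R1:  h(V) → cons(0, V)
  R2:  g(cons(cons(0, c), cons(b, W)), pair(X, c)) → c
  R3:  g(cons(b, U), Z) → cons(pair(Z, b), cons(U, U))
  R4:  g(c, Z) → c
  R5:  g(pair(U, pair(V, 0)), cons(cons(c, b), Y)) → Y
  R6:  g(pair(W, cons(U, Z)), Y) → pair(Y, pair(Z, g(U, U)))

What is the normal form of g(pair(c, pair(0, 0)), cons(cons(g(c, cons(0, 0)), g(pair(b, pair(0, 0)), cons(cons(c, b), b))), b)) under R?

b

1. g(pair(c, pair(0, 0)), cons(cons(g(c, cons(0, 0)), g(pair(b, pair(0, 0)), cons(cons(c, b), b))), b))  →  g(pair(c, pair(0, 0)), cons(cons(c, g(pair(b, pair(0, 0)), cons(cons(c, b), b))), b))   [R4 at 2.1.1]
2. g(pair(c, pair(0, 0)), cons(cons(c, g(pair(b, pair(0, 0)), cons(cons(c, b), b))), b))  →  g(pair(c, pair(0, 0)), cons(cons(c, b), b))   [R5 at 2.1.2]
3. g(pair(c, pair(0, 0)), cons(cons(c, b), b))  →  b   [R5 at ε]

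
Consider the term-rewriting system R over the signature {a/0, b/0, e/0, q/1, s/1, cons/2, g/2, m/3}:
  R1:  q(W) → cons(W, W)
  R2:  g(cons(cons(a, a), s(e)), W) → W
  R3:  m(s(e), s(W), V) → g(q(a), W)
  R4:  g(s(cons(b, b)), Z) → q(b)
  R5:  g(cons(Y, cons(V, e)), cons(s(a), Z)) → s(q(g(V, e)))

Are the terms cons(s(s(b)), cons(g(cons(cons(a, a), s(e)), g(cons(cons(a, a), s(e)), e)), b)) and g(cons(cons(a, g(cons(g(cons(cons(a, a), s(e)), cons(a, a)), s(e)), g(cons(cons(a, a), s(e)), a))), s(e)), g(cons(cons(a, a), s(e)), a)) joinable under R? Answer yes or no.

Reduce t₁ = cons(s(s(b)), cons(g(cons(cons(a, a), s(e)), g(cons(cons(a, a), s(e)), e)), b)):
1. cons(s(s(b)), cons(g(cons(cons(a, a), s(e)), g(cons(cons(a, a), s(e)), e)), b))  →  cons(s(s(b)), cons(g(cons(cons(a, a), s(e)), e), b))   [R2 at 2.1]
2. cons(s(s(b)), cons(g(cons(cons(a, a), s(e)), e), b))  →  cons(s(s(b)), cons(e, b))   [R2 at 2.1]

Reduce t₂ = g(cons(cons(a, g(cons(g(cons(cons(a, a), s(e)), cons(a, a)), s(e)), g(cons(cons(a, a), s(e)), a))), s(e)), g(cons(cons(a, a), s(e)), a)):
1. g(cons(cons(a, g(cons(g(cons(cons(a, a), s(e)), cons(a, a)), s(e)), g(cons(cons(a, a), s(e)), a))), s(e)), g(cons(cons(a, a), s(e)), a))  →  g(cons(cons(a, g(cons(cons(a, a), s(e)), g(cons(cons(a, a), s(e)), a))), s(e)), g(cons(cons(a, a), s(e)), a))   [R2 at 1.1.2.1.1]
2. g(cons(cons(a, g(cons(cons(a, a), s(e)), g(cons(cons(a, a), s(e)), a))), s(e)), g(cons(cons(a, a), s(e)), a))  →  g(cons(cons(a, g(cons(cons(a, a), s(e)), a)), s(e)), g(cons(cons(a, a), s(e)), a))   [R2 at 1.1.2]
3. g(cons(cons(a, g(cons(cons(a, a), s(e)), a)), s(e)), g(cons(cons(a, a), s(e)), a))  →  g(cons(cons(a, a), s(e)), g(cons(cons(a, a), s(e)), a))   [R2 at 1.1.2]
4. g(cons(cons(a, a), s(e)), g(cons(cons(a, a), s(e)), a))  →  g(cons(cons(a, a), s(e)), a)   [R2 at ε]
5. g(cons(cons(a, a), s(e)), a)  →  a   [R2 at ε]

no — NF(t₁) = cons(s(s(b)), cons(e, b)), NF(t₂) = a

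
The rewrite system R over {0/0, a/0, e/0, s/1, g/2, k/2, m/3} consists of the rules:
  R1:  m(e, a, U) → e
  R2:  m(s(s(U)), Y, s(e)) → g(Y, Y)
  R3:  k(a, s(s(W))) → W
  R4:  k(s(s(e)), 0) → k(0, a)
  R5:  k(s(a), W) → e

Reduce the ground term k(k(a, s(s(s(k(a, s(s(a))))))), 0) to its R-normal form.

e

1. k(k(a, s(s(s(k(a, s(s(a))))))), 0)  →  k(s(k(a, s(s(a)))), 0)   [R3 at 1]
2. k(s(k(a, s(s(a)))), 0)  →  k(s(a), 0)   [R3 at 1.1]
3. k(s(a), 0)  →  e   [R5 at ε]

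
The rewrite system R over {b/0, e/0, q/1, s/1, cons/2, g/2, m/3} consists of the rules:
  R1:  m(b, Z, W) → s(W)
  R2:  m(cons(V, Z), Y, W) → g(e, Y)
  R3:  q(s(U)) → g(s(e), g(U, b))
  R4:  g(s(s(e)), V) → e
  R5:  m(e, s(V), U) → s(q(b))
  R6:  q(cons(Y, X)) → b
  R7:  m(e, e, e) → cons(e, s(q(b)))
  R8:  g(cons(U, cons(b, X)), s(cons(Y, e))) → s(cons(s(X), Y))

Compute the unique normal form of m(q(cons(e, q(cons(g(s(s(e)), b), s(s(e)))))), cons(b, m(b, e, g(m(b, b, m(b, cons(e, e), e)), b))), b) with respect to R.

s(b)

1. m(q(cons(e, q(cons(g(s(s(e)), b), s(s(e)))))), cons(b, m(b, e, g(m(b, b, m(b, cons(e, e), e)), b))), b)  →  m(b, cons(b, m(b, e, g(m(b, b, m(b, cons(e, e), e)), b))), b)   [R6 at 1]
2. m(b, cons(b, m(b, e, g(m(b, b, m(b, cons(e, e), e)), b))), b)  →  s(b)   [R1 at ε]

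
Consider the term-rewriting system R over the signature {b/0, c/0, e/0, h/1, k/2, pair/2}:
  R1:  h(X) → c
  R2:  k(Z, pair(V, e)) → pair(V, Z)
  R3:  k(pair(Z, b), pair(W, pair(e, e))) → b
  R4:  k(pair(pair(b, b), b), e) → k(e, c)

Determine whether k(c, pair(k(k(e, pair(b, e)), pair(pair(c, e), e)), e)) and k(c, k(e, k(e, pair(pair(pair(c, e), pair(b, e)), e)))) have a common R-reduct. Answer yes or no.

yes — NF(t₁) = pair(pair(pair(c, e), pair(b, e)), c), NF(t₂) = pair(pair(pair(c, e), pair(b, e)), c)

Reduce t₁ = k(c, pair(k(k(e, pair(b, e)), pair(pair(c, e), e)), e)):
1. k(c, pair(k(k(e, pair(b, e)), pair(pair(c, e), e)), e))  →  pair(k(k(e, pair(b, e)), pair(pair(c, e), e)), c)   [R2 at ε]
2. pair(k(k(e, pair(b, e)), pair(pair(c, e), e)), c)  →  pair(pair(pair(c, e), k(e, pair(b, e))), c)   [R2 at 1]
3. pair(pair(pair(c, e), k(e, pair(b, e))), c)  →  pair(pair(pair(c, e), pair(b, e)), c)   [R2 at 1.2]

Reduce t₂ = k(c, k(e, k(e, pair(pair(pair(c, e), pair(b, e)), e)))):
1. k(c, k(e, k(e, pair(pair(pair(c, e), pair(b, e)), e))))  →  k(c, k(e, pair(pair(pair(c, e), pair(b, e)), e)))   [R2 at 2.2]
2. k(c, k(e, pair(pair(pair(c, e), pair(b, e)), e)))  →  k(c, pair(pair(pair(c, e), pair(b, e)), e))   [R2 at 2]
3. k(c, pair(pair(pair(c, e), pair(b, e)), e))  →  pair(pair(pair(c, e), pair(b, e)), c)   [R2 at ε]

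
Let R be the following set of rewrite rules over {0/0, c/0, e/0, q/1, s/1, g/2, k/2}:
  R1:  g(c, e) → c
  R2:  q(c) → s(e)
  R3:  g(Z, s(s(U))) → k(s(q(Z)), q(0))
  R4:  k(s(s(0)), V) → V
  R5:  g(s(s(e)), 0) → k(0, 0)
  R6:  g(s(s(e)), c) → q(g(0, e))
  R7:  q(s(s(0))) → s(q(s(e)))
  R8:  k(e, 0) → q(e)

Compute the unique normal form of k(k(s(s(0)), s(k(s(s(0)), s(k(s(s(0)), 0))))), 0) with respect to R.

0

1. k(k(s(s(0)), s(k(s(s(0)), s(k(s(s(0)), 0))))), 0)  →  k(s(k(s(s(0)), s(k(s(s(0)), 0)))), 0)   [R4 at 1]
2. k(s(k(s(s(0)), s(k(s(s(0)), 0)))), 0)  →  k(s(s(k(s(s(0)), 0))), 0)   [R4 at 1.1]
3. k(s(s(k(s(s(0)), 0))), 0)  →  k(s(s(0)), 0)   [R4 at 1.1.1]
4. k(s(s(0)), 0)  →  0   [R4 at ε]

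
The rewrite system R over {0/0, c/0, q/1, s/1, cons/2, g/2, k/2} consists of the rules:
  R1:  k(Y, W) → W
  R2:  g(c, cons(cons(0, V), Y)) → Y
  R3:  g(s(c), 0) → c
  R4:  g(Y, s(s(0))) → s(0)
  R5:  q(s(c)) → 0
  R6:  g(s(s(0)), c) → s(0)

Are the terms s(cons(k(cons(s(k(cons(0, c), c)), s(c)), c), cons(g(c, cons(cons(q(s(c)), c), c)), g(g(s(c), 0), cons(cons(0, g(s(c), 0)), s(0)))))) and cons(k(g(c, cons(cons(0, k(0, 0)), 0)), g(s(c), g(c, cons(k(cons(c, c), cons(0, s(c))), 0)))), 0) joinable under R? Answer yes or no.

Reduce t₁ = s(cons(k(cons(s(k(cons(0, c), c)), s(c)), c), cons(g(c, cons(cons(q(s(c)), c), c)), g(g(s(c), 0), cons(cons(0, g(s(c), 0)), s(0)))))):
1. s(cons(k(cons(s(k(cons(0, c), c)), s(c)), c), cons(g(c, cons(cons(q(s(c)), c), c)), g(g(s(c), 0), cons(cons(0, g(s(c), 0)), s(0))))))  →  s(cons(c, cons(g(c, cons(cons(q(s(c)), c), c)), g(g(s(c), 0), cons(cons(0, g(s(c), 0)), s(0))))))   [R1 at 1.1]
2. s(cons(c, cons(g(c, cons(cons(q(s(c)), c), c)), g(g(s(c), 0), cons(cons(0, g(s(c), 0)), s(0))))))  →  s(cons(c, cons(g(c, cons(cons(0, c), c)), g(g(s(c), 0), cons(cons(0, g(s(c), 0)), s(0))))))   [R5 at 1.2.1.2.1.1]
3. s(cons(c, cons(g(c, cons(cons(0, c), c)), g(g(s(c), 0), cons(cons(0, g(s(c), 0)), s(0))))))  →  s(cons(c, cons(c, g(g(s(c), 0), cons(cons(0, g(s(c), 0)), s(0))))))   [R2 at 1.2.1]
4. s(cons(c, cons(c, g(g(s(c), 0), cons(cons(0, g(s(c), 0)), s(0))))))  →  s(cons(c, cons(c, g(c, cons(cons(0, g(s(c), 0)), s(0))))))   [R3 at 1.2.2.1]
5. s(cons(c, cons(c, g(c, cons(cons(0, g(s(c), 0)), s(0))))))  →  s(cons(c, cons(c, s(0))))   [R2 at 1.2.2]

Reduce t₂ = cons(k(g(c, cons(cons(0, k(0, 0)), 0)), g(s(c), g(c, cons(k(cons(c, c), cons(0, s(c))), 0)))), 0):
1. cons(k(g(c, cons(cons(0, k(0, 0)), 0)), g(s(c), g(c, cons(k(cons(c, c), cons(0, s(c))), 0)))), 0)  →  cons(g(s(c), g(c, cons(k(cons(c, c), cons(0, s(c))), 0))), 0)   [R1 at 1]
2. cons(g(s(c), g(c, cons(k(cons(c, c), cons(0, s(c))), 0))), 0)  →  cons(g(s(c), g(c, cons(cons(0, s(c)), 0))), 0)   [R1 at 1.2.2.1]
3. cons(g(s(c), g(c, cons(cons(0, s(c)), 0))), 0)  →  cons(g(s(c), 0), 0)   [R2 at 1.2]
4. cons(g(s(c), 0), 0)  →  cons(c, 0)   [R3 at 1]

no — NF(t₁) = s(cons(c, cons(c, s(0)))), NF(t₂) = cons(c, 0)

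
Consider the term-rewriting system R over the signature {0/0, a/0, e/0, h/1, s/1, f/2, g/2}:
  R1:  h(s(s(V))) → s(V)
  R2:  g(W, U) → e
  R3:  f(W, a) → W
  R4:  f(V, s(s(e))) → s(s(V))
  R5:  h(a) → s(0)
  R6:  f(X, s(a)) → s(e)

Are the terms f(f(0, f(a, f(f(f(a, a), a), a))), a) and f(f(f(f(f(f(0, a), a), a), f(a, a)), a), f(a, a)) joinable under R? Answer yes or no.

yes — NF(t₁) = 0, NF(t₂) = 0

Reduce t₁ = f(f(0, f(a, f(f(f(a, a), a), a))), a):
1. f(f(0, f(a, f(f(f(a, a), a), a))), a)  →  f(0, f(a, f(f(f(a, a), a), a)))   [R3 at ε]
2. f(0, f(a, f(f(f(a, a), a), a)))  →  f(0, f(a, f(f(a, a), a)))   [R3 at 2.2]
3. f(0, f(a, f(f(a, a), a)))  →  f(0, f(a, f(a, a)))   [R3 at 2.2]
4. f(0, f(a, f(a, a)))  →  f(0, f(a, a))   [R3 at 2.2]
5. f(0, f(a, a))  →  f(0, a)   [R3 at 2]
6. f(0, a)  →  0   [R3 at ε]

Reduce t₂ = f(f(f(f(f(f(0, a), a), a), f(a, a)), a), f(a, a)):
1. f(f(f(f(f(f(0, a), a), a), f(a, a)), a), f(a, a))  →  f(f(f(f(f(0, a), a), a), f(a, a)), f(a, a))   [R3 at 1]
2. f(f(f(f(f(0, a), a), a), f(a, a)), f(a, a))  →  f(f(f(f(0, a), a), f(a, a)), f(a, a))   [R3 at 1.1]
3. f(f(f(f(0, a), a), f(a, a)), f(a, a))  →  f(f(f(0, a), f(a, a)), f(a, a))   [R3 at 1.1]
4. f(f(f(0, a), f(a, a)), f(a, a))  →  f(f(0, f(a, a)), f(a, a))   [R3 at 1.1]
5. f(f(0, f(a, a)), f(a, a))  →  f(f(0, a), f(a, a))   [R3 at 1.2]
6. f(f(0, a), f(a, a))  →  f(0, f(a, a))   [R3 at 1]
7. f(0, f(a, a))  →  f(0, a)   [R3 at 2]
8. f(0, a)  →  0   [R3 at ε]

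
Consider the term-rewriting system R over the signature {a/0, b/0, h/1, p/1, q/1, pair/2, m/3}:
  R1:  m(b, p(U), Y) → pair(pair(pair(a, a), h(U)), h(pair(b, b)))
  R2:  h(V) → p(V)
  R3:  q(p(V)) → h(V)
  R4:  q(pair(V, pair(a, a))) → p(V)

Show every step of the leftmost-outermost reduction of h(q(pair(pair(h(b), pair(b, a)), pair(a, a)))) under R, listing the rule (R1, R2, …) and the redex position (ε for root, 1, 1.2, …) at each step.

1. h(q(pair(pair(h(b), pair(b, a)), pair(a, a))))  →  p(q(pair(pair(h(b), pair(b, a)), pair(a, a))))   [R2 at ε]
2. p(q(pair(pair(h(b), pair(b, a)), pair(a, a))))  →  p(p(pair(h(b), pair(b, a))))   [R4 at 1]
3. p(p(pair(h(b), pair(b, a))))  →  p(p(pair(p(b), pair(b, a))))   [R2 at 1.1.1]

p(p(pair(p(b), pair(b, a))))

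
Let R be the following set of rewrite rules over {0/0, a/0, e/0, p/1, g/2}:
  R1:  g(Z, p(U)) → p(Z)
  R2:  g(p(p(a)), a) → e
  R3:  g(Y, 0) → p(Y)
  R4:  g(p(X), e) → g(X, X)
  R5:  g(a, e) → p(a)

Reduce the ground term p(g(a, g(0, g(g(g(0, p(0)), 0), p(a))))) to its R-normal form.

p(p(a))

1. p(g(a, g(0, g(g(g(0, p(0)), 0), p(a)))))  →  p(g(a, g(0, p(g(g(0, p(0)), 0)))))   [R1 at 1.2.2]
2. p(g(a, g(0, p(g(g(0, p(0)), 0)))))  →  p(g(a, p(0)))   [R1 at 1.2]
3. p(g(a, p(0)))  →  p(p(a))   [R1 at 1]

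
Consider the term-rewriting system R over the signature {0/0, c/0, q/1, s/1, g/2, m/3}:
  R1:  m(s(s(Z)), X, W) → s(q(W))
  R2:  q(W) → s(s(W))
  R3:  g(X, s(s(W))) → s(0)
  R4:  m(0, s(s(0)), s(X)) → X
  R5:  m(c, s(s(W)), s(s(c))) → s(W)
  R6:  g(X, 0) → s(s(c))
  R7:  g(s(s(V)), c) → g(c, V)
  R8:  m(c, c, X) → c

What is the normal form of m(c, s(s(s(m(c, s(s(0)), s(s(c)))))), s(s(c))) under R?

1. m(c, s(s(s(m(c, s(s(0)), s(s(c)))))), s(s(c)))  →  s(s(m(c, s(s(0)), s(s(c)))))   [R5 at ε]
2. s(s(m(c, s(s(0)), s(s(c)))))  →  s(s(s(0)))   [R5 at 1.1]

s(s(s(0)))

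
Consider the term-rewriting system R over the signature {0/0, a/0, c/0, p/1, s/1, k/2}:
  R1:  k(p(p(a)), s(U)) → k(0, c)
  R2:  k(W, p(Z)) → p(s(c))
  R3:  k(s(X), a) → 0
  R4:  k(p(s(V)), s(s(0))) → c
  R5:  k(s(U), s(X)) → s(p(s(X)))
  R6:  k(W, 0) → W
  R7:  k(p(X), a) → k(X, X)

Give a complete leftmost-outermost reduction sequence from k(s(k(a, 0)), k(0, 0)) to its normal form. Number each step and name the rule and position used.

1. k(s(k(a, 0)), k(0, 0))  →  k(s(a), k(0, 0))   [R6 at 1.1]
2. k(s(a), k(0, 0))  →  k(s(a), 0)   [R6 at 2]
3. k(s(a), 0)  →  s(a)   [R6 at ε]

s(a)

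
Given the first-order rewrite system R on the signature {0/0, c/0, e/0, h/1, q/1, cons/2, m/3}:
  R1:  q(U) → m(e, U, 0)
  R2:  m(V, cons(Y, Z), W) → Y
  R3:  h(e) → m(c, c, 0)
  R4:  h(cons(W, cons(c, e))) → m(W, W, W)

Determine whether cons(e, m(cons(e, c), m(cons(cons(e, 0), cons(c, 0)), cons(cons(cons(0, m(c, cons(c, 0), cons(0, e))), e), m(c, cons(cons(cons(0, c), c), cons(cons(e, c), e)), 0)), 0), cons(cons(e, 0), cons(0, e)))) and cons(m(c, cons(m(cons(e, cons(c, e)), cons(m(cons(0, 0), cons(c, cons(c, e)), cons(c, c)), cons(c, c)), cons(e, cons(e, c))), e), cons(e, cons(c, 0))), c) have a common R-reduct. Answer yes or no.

no — NF(t₁) = cons(e, cons(0, c)), NF(t₂) = cons(c, c)

Reduce t₁ = cons(e, m(cons(e, c), m(cons(cons(e, 0), cons(c, 0)), cons(cons(cons(0, m(c, cons(c, 0), cons(0, e))), e), m(c, cons(cons(cons(0, c), c), cons(cons(e, c), e)), 0)), 0), cons(cons(e, 0), cons(0, e)))):
1. cons(e, m(cons(e, c), m(cons(cons(e, 0), cons(c, 0)), cons(cons(cons(0, m(c, cons(c, 0), cons(0, e))), e), m(c, cons(cons(cons(0, c), c), cons(cons(e, c), e)), 0)), 0), cons(cons(e, 0), cons(0, e))))  →  cons(e, m(cons(e, c), cons(cons(0, m(c, cons(c, 0), cons(0, e))), e), cons(cons(e, 0), cons(0, e))))   [R2 at 2.2]
2. cons(e, m(cons(e, c), cons(cons(0, m(c, cons(c, 0), cons(0, e))), e), cons(cons(e, 0), cons(0, e))))  →  cons(e, cons(0, m(c, cons(c, 0), cons(0, e))))   [R2 at 2]
3. cons(e, cons(0, m(c, cons(c, 0), cons(0, e))))  →  cons(e, cons(0, c))   [R2 at 2.2]

Reduce t₂ = cons(m(c, cons(m(cons(e, cons(c, e)), cons(m(cons(0, 0), cons(c, cons(c, e)), cons(c, c)), cons(c, c)), cons(e, cons(e, c))), e), cons(e, cons(c, 0))), c):
1. cons(m(c, cons(m(cons(e, cons(c, e)), cons(m(cons(0, 0), cons(c, cons(c, e)), cons(c, c)), cons(c, c)), cons(e, cons(e, c))), e), cons(e, cons(c, 0))), c)  →  cons(m(cons(e, cons(c, e)), cons(m(cons(0, 0), cons(c, cons(c, e)), cons(c, c)), cons(c, c)), cons(e, cons(e, c))), c)   [R2 at 1]
2. cons(m(cons(e, cons(c, e)), cons(m(cons(0, 0), cons(c, cons(c, e)), cons(c, c)), cons(c, c)), cons(e, cons(e, c))), c)  →  cons(m(cons(0, 0), cons(c, cons(c, e)), cons(c, c)), c)   [R2 at 1]
3. cons(m(cons(0, 0), cons(c, cons(c, e)), cons(c, c)), c)  →  cons(c, c)   [R2 at 1]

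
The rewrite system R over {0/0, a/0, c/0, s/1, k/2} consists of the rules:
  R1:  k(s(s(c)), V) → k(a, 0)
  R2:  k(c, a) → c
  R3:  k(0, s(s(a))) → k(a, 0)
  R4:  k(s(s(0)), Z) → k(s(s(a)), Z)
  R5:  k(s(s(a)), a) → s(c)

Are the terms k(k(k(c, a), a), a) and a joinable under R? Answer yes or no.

Reduce t₁ = k(k(k(c, a), a), a):
1. k(k(k(c, a), a), a)  →  k(k(c, a), a)   [R2 at 1.1]
2. k(k(c, a), a)  →  k(c, a)   [R2 at 1]
3. k(c, a)  →  c   [R2 at ε]

Reduce t₂ = a:

no — NF(t₁) = c, NF(t₂) = a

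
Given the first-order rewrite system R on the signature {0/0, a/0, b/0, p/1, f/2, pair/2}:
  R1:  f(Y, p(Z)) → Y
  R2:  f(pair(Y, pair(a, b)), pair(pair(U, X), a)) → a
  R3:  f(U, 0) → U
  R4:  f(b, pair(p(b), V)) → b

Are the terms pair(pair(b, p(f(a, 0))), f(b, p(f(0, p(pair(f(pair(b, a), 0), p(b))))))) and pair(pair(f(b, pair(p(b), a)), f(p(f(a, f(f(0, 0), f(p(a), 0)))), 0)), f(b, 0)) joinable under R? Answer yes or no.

yes — NF(t₁) = pair(pair(b, p(a)), b), NF(t₂) = pair(pair(b, p(a)), b)

Reduce t₁ = pair(pair(b, p(f(a, 0))), f(b, p(f(0, p(pair(f(pair(b, a), 0), p(b))))))):
1. pair(pair(b, p(f(a, 0))), f(b, p(f(0, p(pair(f(pair(b, a), 0), p(b)))))))  →  pair(pair(b, p(a)), f(b, p(f(0, p(pair(f(pair(b, a), 0), p(b)))))))   [R3 at 1.2.1]
2. pair(pair(b, p(a)), f(b, p(f(0, p(pair(f(pair(b, a), 0), p(b)))))))  →  pair(pair(b, p(a)), b)   [R1 at 2]

Reduce t₂ = pair(pair(f(b, pair(p(b), a)), f(p(f(a, f(f(0, 0), f(p(a), 0)))), 0)), f(b, 0)):
1. pair(pair(f(b, pair(p(b), a)), f(p(f(a, f(f(0, 0), f(p(a), 0)))), 0)), f(b, 0))  →  pair(pair(b, f(p(f(a, f(f(0, 0), f(p(a), 0)))), 0)), f(b, 0))   [R4 at 1.1]
2. pair(pair(b, f(p(f(a, f(f(0, 0), f(p(a), 0)))), 0)), f(b, 0))  →  pair(pair(b, p(f(a, f(f(0, 0), f(p(a), 0))))), f(b, 0))   [R3 at 1.2]
3. pair(pair(b, p(f(a, f(f(0, 0), f(p(a), 0))))), f(b, 0))  →  pair(pair(b, p(f(a, f(0, f(p(a), 0))))), f(b, 0))   [R3 at 1.2.1.2.1]
4. pair(pair(b, p(f(a, f(0, f(p(a), 0))))), f(b, 0))  →  pair(pair(b, p(f(a, f(0, p(a))))), f(b, 0))   [R3 at 1.2.1.2.2]
5. pair(pair(b, p(f(a, f(0, p(a))))), f(b, 0))  →  pair(pair(b, p(f(a, 0))), f(b, 0))   [R1 at 1.2.1.2]
6. pair(pair(b, p(f(a, 0))), f(b, 0))  →  pair(pair(b, p(a)), f(b, 0))   [R3 at 1.2.1]
7. pair(pair(b, p(a)), f(b, 0))  →  pair(pair(b, p(a)), b)   [R3 at 2]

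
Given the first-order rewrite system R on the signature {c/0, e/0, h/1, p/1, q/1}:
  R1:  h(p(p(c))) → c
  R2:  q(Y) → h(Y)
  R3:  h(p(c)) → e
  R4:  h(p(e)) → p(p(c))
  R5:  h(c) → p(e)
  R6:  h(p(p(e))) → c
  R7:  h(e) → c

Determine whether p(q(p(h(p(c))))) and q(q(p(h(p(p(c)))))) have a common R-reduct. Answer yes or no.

no — NF(t₁) = p(p(p(c))), NF(t₂) = c

Reduce t₁ = p(q(p(h(p(c))))):
1. p(q(p(h(p(c)))))  →  p(h(p(h(p(c)))))   [R2 at 1]
2. p(h(p(h(p(c)))))  →  p(h(p(e)))   [R3 at 1.1.1]
3. p(h(p(e)))  →  p(p(p(c)))   [R4 at 1]

Reduce t₂ = q(q(p(h(p(p(c)))))):
1. q(q(p(h(p(p(c))))))  →  h(q(p(h(p(p(c))))))   [R2 at ε]
2. h(q(p(h(p(p(c))))))  →  h(h(p(h(p(p(c))))))   [R2 at 1]
3. h(h(p(h(p(p(c))))))  →  h(h(p(c)))   [R1 at 1.1.1]
4. h(h(p(c)))  →  h(e)   [R3 at 1]
5. h(e)  →  c   [R7 at ε]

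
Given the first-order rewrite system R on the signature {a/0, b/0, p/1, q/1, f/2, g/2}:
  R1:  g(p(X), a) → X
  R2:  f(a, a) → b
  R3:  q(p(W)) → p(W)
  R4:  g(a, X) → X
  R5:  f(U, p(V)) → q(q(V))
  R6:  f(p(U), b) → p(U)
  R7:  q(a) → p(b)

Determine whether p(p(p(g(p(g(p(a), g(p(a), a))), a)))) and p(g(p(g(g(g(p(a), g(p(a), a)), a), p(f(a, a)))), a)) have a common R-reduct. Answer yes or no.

no — NF(t₁) = p(p(p(a))), NF(t₂) = p(p(b))

Reduce t₁ = p(p(p(g(p(g(p(a), g(p(a), a))), a)))):
1. p(p(p(g(p(g(p(a), g(p(a), a))), a))))  →  p(p(p(g(p(a), g(p(a), a)))))   [R1 at 1.1.1]
2. p(p(p(g(p(a), g(p(a), a)))))  →  p(p(p(g(p(a), a))))   [R1 at 1.1.1.2]
3. p(p(p(g(p(a), a))))  →  p(p(p(a)))   [R1 at 1.1.1]

Reduce t₂ = p(g(p(g(g(g(p(a), g(p(a), a)), a), p(f(a, a)))), a)):
1. p(g(p(g(g(g(p(a), g(p(a), a)), a), p(f(a, a)))), a))  →  p(g(g(g(p(a), g(p(a), a)), a), p(f(a, a))))   [R1 at 1]
2. p(g(g(g(p(a), g(p(a), a)), a), p(f(a, a))))  →  p(g(g(g(p(a), a), a), p(f(a, a))))   [R1 at 1.1.1.2]
3. p(g(g(g(p(a), a), a), p(f(a, a))))  →  p(g(g(a, a), p(f(a, a))))   [R1 at 1.1.1]
4. p(g(g(a, a), p(f(a, a))))  →  p(g(a, p(f(a, a))))   [R4 at 1.1]
5. p(g(a, p(f(a, a))))  →  p(p(f(a, a)))   [R4 at 1]
6. p(p(f(a, a)))  →  p(p(b))   [R2 at 1.1]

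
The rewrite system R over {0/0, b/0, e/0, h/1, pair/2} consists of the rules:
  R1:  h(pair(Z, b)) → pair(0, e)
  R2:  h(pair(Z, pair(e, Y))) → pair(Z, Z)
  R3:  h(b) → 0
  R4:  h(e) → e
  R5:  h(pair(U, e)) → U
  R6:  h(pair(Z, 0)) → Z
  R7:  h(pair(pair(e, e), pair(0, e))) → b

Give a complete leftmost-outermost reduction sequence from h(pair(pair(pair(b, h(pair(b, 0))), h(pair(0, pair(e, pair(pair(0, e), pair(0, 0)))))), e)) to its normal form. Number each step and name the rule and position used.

pair(pair(b, b), pair(0, 0))

1. h(pair(pair(pair(b, h(pair(b, 0))), h(pair(0, pair(e, pair(pair(0, e), pair(0, 0)))))), e))  →  pair(pair(b, h(pair(b, 0))), h(pair(0, pair(e, pair(pair(0, e), pair(0, 0))))))   [R5 at ε]
2. pair(pair(b, h(pair(b, 0))), h(pair(0, pair(e, pair(pair(0, e), pair(0, 0))))))  →  pair(pair(b, b), h(pair(0, pair(e, pair(pair(0, e), pair(0, 0))))))   [R6 at 1.2]
3. pair(pair(b, b), h(pair(0, pair(e, pair(pair(0, e), pair(0, 0))))))  →  pair(pair(b, b), pair(0, 0))   [R2 at 2]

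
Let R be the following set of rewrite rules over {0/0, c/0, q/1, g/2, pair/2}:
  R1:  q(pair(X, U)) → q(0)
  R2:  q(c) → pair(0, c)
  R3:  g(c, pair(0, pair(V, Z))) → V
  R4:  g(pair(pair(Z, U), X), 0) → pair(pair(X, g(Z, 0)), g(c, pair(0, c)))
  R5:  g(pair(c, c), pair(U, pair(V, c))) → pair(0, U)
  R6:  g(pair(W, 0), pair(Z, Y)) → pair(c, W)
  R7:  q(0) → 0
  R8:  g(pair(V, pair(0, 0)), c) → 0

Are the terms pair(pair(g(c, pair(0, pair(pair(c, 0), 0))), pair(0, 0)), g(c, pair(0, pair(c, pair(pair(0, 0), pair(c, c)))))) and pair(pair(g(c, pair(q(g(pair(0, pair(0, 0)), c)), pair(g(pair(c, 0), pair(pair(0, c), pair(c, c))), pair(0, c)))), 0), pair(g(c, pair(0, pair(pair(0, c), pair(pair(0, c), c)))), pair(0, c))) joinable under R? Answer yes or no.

Reduce t₁ = pair(pair(g(c, pair(0, pair(pair(c, 0), 0))), pair(0, 0)), g(c, pair(0, pair(c, pair(pair(0, 0), pair(c, c)))))):
1. pair(pair(g(c, pair(0, pair(pair(c, 0), 0))), pair(0, 0)), g(c, pair(0, pair(c, pair(pair(0, 0), pair(c, c))))))  →  pair(pair(pair(c, 0), pair(0, 0)), g(c, pair(0, pair(c, pair(pair(0, 0), pair(c, c))))))   [R3 at 1.1]
2. pair(pair(pair(c, 0), pair(0, 0)), g(c, pair(0, pair(c, pair(pair(0, 0), pair(c, c))))))  →  pair(pair(pair(c, 0), pair(0, 0)), c)   [R3 at 2]

Reduce t₂ = pair(pair(g(c, pair(q(g(pair(0, pair(0, 0)), c)), pair(g(pair(c, 0), pair(pair(0, c), pair(c, c))), pair(0, c)))), 0), pair(g(c, pair(0, pair(pair(0, c), pair(pair(0, c), c)))), pair(0, c))):
1. pair(pair(g(c, pair(q(g(pair(0, pair(0, 0)), c)), pair(g(pair(c, 0), pair(pair(0, c), pair(c, c))), pair(0, c)))), 0), pair(g(c, pair(0, pair(pair(0, c), pair(pair(0, c), c)))), pair(0, c)))  →  pair(pair(g(c, pair(q(0), pair(g(pair(c, 0), pair(pair(0, c), pair(c, c))), pair(0, c)))), 0), pair(g(c, pair(0, pair(pair(0, c), pair(pair(0, c), c)))), pair(0, c)))   [R8 at 1.1.2.1.1]
2. pair(pair(g(c, pair(q(0), pair(g(pair(c, 0), pair(pair(0, c), pair(c, c))), pair(0, c)))), 0), pair(g(c, pair(0, pair(pair(0, c), pair(pair(0, c), c)))), pair(0, c)))  →  pair(pair(g(c, pair(0, pair(g(pair(c, 0), pair(pair(0, c), pair(c, c))), pair(0, c)))), 0), pair(g(c, pair(0, pair(pair(0, c), pair(pair(0, c), c)))), pair(0, c)))   [R7 at 1.1.2.1]
3. pair(pair(g(c, pair(0, pair(g(pair(c, 0), pair(pair(0, c), pair(c, c))), pair(0, c)))), 0), pair(g(c, pair(0, pair(pair(0, c), pair(pair(0, c), c)))), pair(0, c)))  →  pair(pair(g(pair(c, 0), pair(pair(0, c), pair(c, c))), 0), pair(g(c, pair(0, pair(pair(0, c), pair(pair(0, c), c)))), pair(0, c)))   [R3 at 1.1]
4. pair(pair(g(pair(c, 0), pair(pair(0, c), pair(c, c))), 0), pair(g(c, pair(0, pair(pair(0, c), pair(pair(0, c), c)))), pair(0, c)))  →  pair(pair(pair(c, c), 0), pair(g(c, pair(0, pair(pair(0, c), pair(pair(0, c), c)))), pair(0, c)))   [R6 at 1.1]
5. pair(pair(pair(c, c), 0), pair(g(c, pair(0, pair(pair(0, c), pair(pair(0, c), c)))), pair(0, c)))  →  pair(pair(pair(c, c), 0), pair(pair(0, c), pair(0, c)))   [R3 at 2.1]

no — NF(t₁) = pair(pair(pair(c, 0), pair(0, 0)), c), NF(t₂) = pair(pair(pair(c, c), 0), pair(pair(0, c), pair(0, c)))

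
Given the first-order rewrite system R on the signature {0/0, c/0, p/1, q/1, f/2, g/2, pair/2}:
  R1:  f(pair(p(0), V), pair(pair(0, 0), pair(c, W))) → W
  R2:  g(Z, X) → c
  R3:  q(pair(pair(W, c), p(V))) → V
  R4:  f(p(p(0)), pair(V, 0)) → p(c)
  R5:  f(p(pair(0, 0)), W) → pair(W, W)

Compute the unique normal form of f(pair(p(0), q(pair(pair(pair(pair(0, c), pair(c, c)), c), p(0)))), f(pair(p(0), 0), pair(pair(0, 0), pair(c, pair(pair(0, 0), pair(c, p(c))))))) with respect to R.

1. f(pair(p(0), q(pair(pair(pair(pair(0, c), pair(c, c)), c), p(0)))), f(pair(p(0), 0), pair(pair(0, 0), pair(c, pair(pair(0, 0), pair(c, p(c)))))))  →  f(pair(p(0), 0), f(pair(p(0), 0), pair(pair(0, 0), pair(c, pair(pair(0, 0), pair(c, p(c)))))))   [R3 at 1.2]
2. f(pair(p(0), 0), f(pair(p(0), 0), pair(pair(0, 0), pair(c, pair(pair(0, 0), pair(c, p(c)))))))  →  f(pair(p(0), 0), pair(pair(0, 0), pair(c, p(c))))   [R1 at 2]
3. f(pair(p(0), 0), pair(pair(0, 0), pair(c, p(c))))  →  p(c)   [R1 at ε]

p(c)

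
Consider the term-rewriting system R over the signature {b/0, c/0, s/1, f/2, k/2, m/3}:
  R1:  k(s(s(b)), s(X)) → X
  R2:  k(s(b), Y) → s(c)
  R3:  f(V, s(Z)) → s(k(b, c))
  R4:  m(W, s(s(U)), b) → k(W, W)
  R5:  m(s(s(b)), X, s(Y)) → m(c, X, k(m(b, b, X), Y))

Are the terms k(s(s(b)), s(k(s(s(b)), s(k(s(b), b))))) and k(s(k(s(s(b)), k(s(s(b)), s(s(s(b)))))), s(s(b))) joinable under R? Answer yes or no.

no — NF(t₁) = s(c), NF(t₂) = s(b)

Reduce t₁ = k(s(s(b)), s(k(s(s(b)), s(k(s(b), b))))):
1. k(s(s(b)), s(k(s(s(b)), s(k(s(b), b)))))  →  k(s(s(b)), s(k(s(b), b)))   [R1 at ε]
2. k(s(s(b)), s(k(s(b), b)))  →  k(s(b), b)   [R1 at ε]
3. k(s(b), b)  →  s(c)   [R2 at ε]

Reduce t₂ = k(s(k(s(s(b)), k(s(s(b)), s(s(s(b)))))), s(s(b))):
1. k(s(k(s(s(b)), k(s(s(b)), s(s(s(b)))))), s(s(b)))  →  k(s(k(s(s(b)), s(s(b)))), s(s(b)))   [R1 at 1.1.2]
2. k(s(k(s(s(b)), s(s(b)))), s(s(b)))  →  k(s(s(b)), s(s(b)))   [R1 at 1.1]
3. k(s(s(b)), s(s(b)))  →  s(b)   [R1 at ε]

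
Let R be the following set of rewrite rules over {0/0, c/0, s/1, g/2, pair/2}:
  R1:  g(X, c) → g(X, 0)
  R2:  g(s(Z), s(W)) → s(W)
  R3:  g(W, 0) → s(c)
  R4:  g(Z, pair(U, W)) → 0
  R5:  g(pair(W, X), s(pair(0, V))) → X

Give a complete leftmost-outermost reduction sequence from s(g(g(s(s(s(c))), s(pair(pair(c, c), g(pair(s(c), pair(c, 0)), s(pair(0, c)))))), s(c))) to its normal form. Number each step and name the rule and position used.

s(s(c))

1. s(g(g(s(s(s(c))), s(pair(pair(c, c), g(pair(s(c), pair(c, 0)), s(pair(0, c)))))), s(c)))  →  s(g(s(pair(pair(c, c), g(pair(s(c), pair(c, 0)), s(pair(0, c))))), s(c)))   [R2 at 1.1]
2. s(g(s(pair(pair(c, c), g(pair(s(c), pair(c, 0)), s(pair(0, c))))), s(c)))  →  s(s(c))   [R2 at 1]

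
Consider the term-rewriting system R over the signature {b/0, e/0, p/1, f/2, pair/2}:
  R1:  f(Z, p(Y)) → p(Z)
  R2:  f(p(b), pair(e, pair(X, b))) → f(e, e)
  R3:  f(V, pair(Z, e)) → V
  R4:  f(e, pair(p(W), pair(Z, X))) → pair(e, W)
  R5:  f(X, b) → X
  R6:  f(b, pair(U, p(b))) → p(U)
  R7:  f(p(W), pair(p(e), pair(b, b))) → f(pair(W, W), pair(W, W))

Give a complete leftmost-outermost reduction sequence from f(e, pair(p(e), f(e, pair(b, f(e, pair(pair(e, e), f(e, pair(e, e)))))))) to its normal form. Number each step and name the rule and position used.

1. f(e, pair(p(e), f(e, pair(b, f(e, pair(pair(e, e), f(e, pair(e, e))))))))  →  f(e, pair(p(e), f(e, pair(b, f(e, pair(pair(e, e), e))))))   [R3 at 2.2.2.2.2.2]
2. f(e, pair(p(e), f(e, pair(b, f(e, pair(pair(e, e), e))))))  →  f(e, pair(p(e), f(e, pair(b, e))))   [R3 at 2.2.2.2]
3. f(e, pair(p(e), f(e, pair(b, e))))  →  f(e, pair(p(e), e))   [R3 at 2.2]
4. f(e, pair(p(e), e))  →  e   [R3 at ε]

e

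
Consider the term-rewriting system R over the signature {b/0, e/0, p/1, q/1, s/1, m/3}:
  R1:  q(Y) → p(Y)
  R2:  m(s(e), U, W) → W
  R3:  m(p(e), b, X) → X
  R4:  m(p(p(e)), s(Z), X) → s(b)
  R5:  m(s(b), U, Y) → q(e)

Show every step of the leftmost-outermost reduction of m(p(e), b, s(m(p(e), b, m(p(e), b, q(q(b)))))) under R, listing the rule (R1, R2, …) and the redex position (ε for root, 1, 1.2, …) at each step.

1. m(p(e), b, s(m(p(e), b, m(p(e), b, q(q(b))))))  →  s(m(p(e), b, m(p(e), b, q(q(b)))))   [R3 at ε]
2. s(m(p(e), b, m(p(e), b, q(q(b)))))  →  s(m(p(e), b, q(q(b))))   [R3 at 1]
3. s(m(p(e), b, q(q(b))))  →  s(q(q(b)))   [R3 at 1]
4. s(q(q(b)))  →  s(p(q(b)))   [R1 at 1]
5. s(p(q(b)))  →  s(p(p(b)))   [R1 at 1.1]

s(p(p(b)))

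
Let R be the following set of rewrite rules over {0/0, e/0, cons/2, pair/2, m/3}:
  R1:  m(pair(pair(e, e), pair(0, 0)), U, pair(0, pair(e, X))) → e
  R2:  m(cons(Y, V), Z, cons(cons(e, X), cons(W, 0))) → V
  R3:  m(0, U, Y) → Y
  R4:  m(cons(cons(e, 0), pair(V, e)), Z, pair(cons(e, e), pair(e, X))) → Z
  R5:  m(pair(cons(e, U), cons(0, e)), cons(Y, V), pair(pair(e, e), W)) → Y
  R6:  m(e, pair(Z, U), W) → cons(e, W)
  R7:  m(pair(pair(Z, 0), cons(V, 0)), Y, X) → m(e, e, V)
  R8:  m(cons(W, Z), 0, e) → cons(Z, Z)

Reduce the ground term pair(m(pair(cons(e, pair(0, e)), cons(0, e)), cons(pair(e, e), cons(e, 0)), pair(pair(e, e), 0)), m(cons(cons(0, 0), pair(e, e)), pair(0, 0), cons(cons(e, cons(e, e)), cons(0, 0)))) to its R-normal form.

1. pair(m(pair(cons(e, pair(0, e)), cons(0, e)), cons(pair(e, e), cons(e, 0)), pair(pair(e, e), 0)), m(cons(cons(0, 0), pair(e, e)), pair(0, 0), cons(cons(e, cons(e, e)), cons(0, 0))))  →  pair(pair(e, e), m(cons(cons(0, 0), pair(e, e)), pair(0, 0), cons(cons(e, cons(e, e)), cons(0, 0))))   [R5 at 1]
2. pair(pair(e, e), m(cons(cons(0, 0), pair(e, e)), pair(0, 0), cons(cons(e, cons(e, e)), cons(0, 0))))  →  pair(pair(e, e), pair(e, e))   [R2 at 2]

pair(pair(e, e), pair(e, e))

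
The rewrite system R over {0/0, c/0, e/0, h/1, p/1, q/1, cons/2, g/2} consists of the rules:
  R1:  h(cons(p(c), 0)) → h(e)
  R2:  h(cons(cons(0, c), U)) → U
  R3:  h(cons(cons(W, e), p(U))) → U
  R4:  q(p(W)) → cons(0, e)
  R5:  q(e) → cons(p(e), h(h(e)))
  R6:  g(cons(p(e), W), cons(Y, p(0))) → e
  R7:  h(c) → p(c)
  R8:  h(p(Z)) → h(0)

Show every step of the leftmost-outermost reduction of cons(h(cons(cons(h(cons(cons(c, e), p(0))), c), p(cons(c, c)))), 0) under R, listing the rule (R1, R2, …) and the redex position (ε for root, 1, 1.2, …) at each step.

cons(p(cons(c, c)), 0)

1. cons(h(cons(cons(h(cons(cons(c, e), p(0))), c), p(cons(c, c)))), 0)  →  cons(h(cons(cons(0, c), p(cons(c, c)))), 0)   [R3 at 1.1.1.1]
2. cons(h(cons(cons(0, c), p(cons(c, c)))), 0)  →  cons(p(cons(c, c)), 0)   [R2 at 1]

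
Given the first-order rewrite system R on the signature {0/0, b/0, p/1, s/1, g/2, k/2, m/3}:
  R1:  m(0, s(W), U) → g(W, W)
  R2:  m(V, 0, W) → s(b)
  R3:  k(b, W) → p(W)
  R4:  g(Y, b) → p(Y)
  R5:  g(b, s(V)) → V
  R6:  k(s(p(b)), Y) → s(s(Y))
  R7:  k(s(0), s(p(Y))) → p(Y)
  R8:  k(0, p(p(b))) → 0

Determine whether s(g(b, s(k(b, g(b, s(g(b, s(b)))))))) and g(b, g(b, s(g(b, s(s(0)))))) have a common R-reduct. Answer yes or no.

Reduce t₁ = s(g(b, s(k(b, g(b, s(g(b, s(b)))))))):
1. s(g(b, s(k(b, g(b, s(g(b, s(b))))))))  →  s(k(b, g(b, s(g(b, s(b))))))   [R5 at 1]
2. s(k(b, g(b, s(g(b, s(b))))))  →  s(p(g(b, s(g(b, s(b))))))   [R3 at 1]
3. s(p(g(b, s(g(b, s(b))))))  →  s(p(g(b, s(b))))   [R5 at 1.1]
4. s(p(g(b, s(b))))  →  s(p(b))   [R5 at 1.1]

Reduce t₂ = g(b, g(b, s(g(b, s(s(0)))))):
1. g(b, g(b, s(g(b, s(s(0))))))  →  g(b, g(b, s(s(0))))   [R5 at 2]
2. g(b, g(b, s(s(0))))  →  g(b, s(0))   [R5 at 2]
3. g(b, s(0))  →  0   [R5 at ε]

no — NF(t₁) = s(p(b)), NF(t₂) = 0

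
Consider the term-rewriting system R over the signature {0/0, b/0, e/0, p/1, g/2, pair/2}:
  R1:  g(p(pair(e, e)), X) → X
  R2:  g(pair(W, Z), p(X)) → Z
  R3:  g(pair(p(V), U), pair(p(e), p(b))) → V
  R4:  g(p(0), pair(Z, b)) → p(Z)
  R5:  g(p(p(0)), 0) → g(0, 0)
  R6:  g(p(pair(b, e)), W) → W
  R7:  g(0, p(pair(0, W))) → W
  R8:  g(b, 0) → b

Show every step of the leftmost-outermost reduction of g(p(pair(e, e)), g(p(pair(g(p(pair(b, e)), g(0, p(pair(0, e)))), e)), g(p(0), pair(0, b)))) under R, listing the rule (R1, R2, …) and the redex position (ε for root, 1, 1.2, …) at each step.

p(0)

1. g(p(pair(e, e)), g(p(pair(g(p(pair(b, e)), g(0, p(pair(0, e)))), e)), g(p(0), pair(0, b))))  →  g(p(pair(g(p(pair(b, e)), g(0, p(pair(0, e)))), e)), g(p(0), pair(0, b)))   [R1 at ε]
2. g(p(pair(g(p(pair(b, e)), g(0, p(pair(0, e)))), e)), g(p(0), pair(0, b)))  →  g(p(pair(g(0, p(pair(0, e))), e)), g(p(0), pair(0, b)))   [R6 at 1.1.1]
3. g(p(pair(g(0, p(pair(0, e))), e)), g(p(0), pair(0, b)))  →  g(p(pair(e, e)), g(p(0), pair(0, b)))   [R7 at 1.1.1]
4. g(p(pair(e, e)), g(p(0), pair(0, b)))  →  g(p(0), pair(0, b))   [R1 at ε]
5. g(p(0), pair(0, b))  →  p(0)   [R4 at ε]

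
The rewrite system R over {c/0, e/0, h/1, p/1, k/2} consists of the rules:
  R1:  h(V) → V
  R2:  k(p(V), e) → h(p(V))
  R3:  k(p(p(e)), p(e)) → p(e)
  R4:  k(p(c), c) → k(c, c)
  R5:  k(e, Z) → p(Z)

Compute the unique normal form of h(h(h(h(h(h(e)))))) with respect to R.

1. h(h(h(h(h(h(e))))))  →  h(h(h(h(h(e)))))   [R1 at ε]
2. h(h(h(h(h(e)))))  →  h(h(h(h(e))))   [R1 at ε]
3. h(h(h(h(e))))  →  h(h(h(e)))   [R1 at ε]
4. h(h(h(e)))  →  h(h(e))   [R1 at ε]
5. h(h(e))  →  h(e)   [R1 at ε]
6. h(e)  →  e   [R1 at ε]

e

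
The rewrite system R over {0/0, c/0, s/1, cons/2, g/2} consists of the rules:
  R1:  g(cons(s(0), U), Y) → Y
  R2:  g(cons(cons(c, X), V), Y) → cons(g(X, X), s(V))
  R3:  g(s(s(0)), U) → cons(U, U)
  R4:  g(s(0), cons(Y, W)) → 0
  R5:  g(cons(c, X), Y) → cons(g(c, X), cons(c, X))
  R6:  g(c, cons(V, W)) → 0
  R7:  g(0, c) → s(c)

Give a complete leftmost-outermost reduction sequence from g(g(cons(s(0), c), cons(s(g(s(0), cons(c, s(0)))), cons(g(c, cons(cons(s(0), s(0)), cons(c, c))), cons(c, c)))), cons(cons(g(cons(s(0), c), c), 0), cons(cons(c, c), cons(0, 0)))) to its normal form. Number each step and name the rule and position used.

cons(cons(c, 0), cons(cons(c, c), cons(0, 0)))

1. g(g(cons(s(0), c), cons(s(g(s(0), cons(c, s(0)))), cons(g(c, cons(cons(s(0), s(0)), cons(c, c))), cons(c, c)))), cons(cons(g(cons(s(0), c), c), 0), cons(cons(c, c), cons(0, 0))))  →  g(cons(s(g(s(0), cons(c, s(0)))), cons(g(c, cons(cons(s(0), s(0)), cons(c, c))), cons(c, c))), cons(cons(g(cons(s(0), c), c), 0), cons(cons(c, c), cons(0, 0))))   [R1 at 1]
2. g(cons(s(g(s(0), cons(c, s(0)))), cons(g(c, cons(cons(s(0), s(0)), cons(c, c))), cons(c, c))), cons(cons(g(cons(s(0), c), c), 0), cons(cons(c, c), cons(0, 0))))  →  g(cons(s(0), cons(g(c, cons(cons(s(0), s(0)), cons(c, c))), cons(c, c))), cons(cons(g(cons(s(0), c), c), 0), cons(cons(c, c), cons(0, 0))))   [R4 at 1.1.1]
3. g(cons(s(0), cons(g(c, cons(cons(s(0), s(0)), cons(c, c))), cons(c, c))), cons(cons(g(cons(s(0), c), c), 0), cons(cons(c, c), cons(0, 0))))  →  cons(cons(g(cons(s(0), c), c), 0), cons(cons(c, c), cons(0, 0)))   [R1 at ε]
4. cons(cons(g(cons(s(0), c), c), 0), cons(cons(c, c), cons(0, 0)))  →  cons(cons(c, 0), cons(cons(c, c), cons(0, 0)))   [R1 at 1.1]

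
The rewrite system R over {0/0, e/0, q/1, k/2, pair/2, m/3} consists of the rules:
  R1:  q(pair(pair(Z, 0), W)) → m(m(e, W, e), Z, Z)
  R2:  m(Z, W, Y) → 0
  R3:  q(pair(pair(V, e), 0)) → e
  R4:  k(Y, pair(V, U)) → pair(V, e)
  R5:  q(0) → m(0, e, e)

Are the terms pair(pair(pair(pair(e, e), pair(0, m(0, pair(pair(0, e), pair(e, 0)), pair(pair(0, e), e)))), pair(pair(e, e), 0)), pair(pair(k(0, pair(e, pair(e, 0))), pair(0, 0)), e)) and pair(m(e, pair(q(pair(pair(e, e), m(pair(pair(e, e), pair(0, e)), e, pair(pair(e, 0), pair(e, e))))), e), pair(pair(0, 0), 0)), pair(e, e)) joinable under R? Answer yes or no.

Reduce t₁ = pair(pair(pair(pair(e, e), pair(0, m(0, pair(pair(0, e), pair(e, 0)), pair(pair(0, e), e)))), pair(pair(e, e), 0)), pair(pair(k(0, pair(e, pair(e, 0))), pair(0, 0)), e)):
1. pair(pair(pair(pair(e, e), pair(0, m(0, pair(pair(0, e), pair(e, 0)), pair(pair(0, e), e)))), pair(pair(e, e), 0)), pair(pair(k(0, pair(e, pair(e, 0))), pair(0, 0)), e))  →  pair(pair(pair(pair(e, e), pair(0, 0)), pair(pair(e, e), 0)), pair(pair(k(0, pair(e, pair(e, 0))), pair(0, 0)), e))   [R2 at 1.1.2.2]
2. pair(pair(pair(pair(e, e), pair(0, 0)), pair(pair(e, e), 0)), pair(pair(k(0, pair(e, pair(e, 0))), pair(0, 0)), e))  →  pair(pair(pair(pair(e, e), pair(0, 0)), pair(pair(e, e), 0)), pair(pair(pair(e, e), pair(0, 0)), e))   [R4 at 2.1.1]

Reduce t₂ = pair(m(e, pair(q(pair(pair(e, e), m(pair(pair(e, e), pair(0, e)), e, pair(pair(e, 0), pair(e, e))))), e), pair(pair(0, 0), 0)), pair(e, e)):
1. pair(m(e, pair(q(pair(pair(e, e), m(pair(pair(e, e), pair(0, e)), e, pair(pair(e, 0), pair(e, e))))), e), pair(pair(0, 0), 0)), pair(e, e))  →  pair(0, pair(e, e))   [R2 at 1]

no — NF(t₁) = pair(pair(pair(pair(e, e), pair(0, 0)), pair(pair(e, e), 0)), pair(pair(pair(e, e), pair(0, 0)), e)), NF(t₂) = pair(0, pair(e, e))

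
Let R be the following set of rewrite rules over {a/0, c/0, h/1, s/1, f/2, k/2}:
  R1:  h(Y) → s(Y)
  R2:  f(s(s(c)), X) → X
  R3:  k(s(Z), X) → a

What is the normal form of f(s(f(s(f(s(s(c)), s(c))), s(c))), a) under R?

1. f(s(f(s(f(s(s(c)), s(c))), s(c))), a)  →  f(s(f(s(s(c)), s(c))), a)   [R2 at 1.1.1.1]
2. f(s(f(s(s(c)), s(c))), a)  →  f(s(s(c)), a)   [R2 at 1.1]
3. f(s(s(c)), a)  →  a   [R2 at ε]

a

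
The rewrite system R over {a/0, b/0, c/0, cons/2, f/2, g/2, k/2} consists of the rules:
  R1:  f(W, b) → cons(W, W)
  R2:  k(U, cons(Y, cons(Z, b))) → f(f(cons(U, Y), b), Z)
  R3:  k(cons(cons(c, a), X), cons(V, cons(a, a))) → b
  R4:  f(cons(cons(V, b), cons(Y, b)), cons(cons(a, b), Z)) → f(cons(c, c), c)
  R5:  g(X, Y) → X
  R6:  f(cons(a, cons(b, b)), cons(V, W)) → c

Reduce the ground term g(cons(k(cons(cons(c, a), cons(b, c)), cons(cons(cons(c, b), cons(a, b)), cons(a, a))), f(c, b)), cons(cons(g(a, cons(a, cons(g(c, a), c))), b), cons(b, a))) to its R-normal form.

1. g(cons(k(cons(cons(c, a), cons(b, c)), cons(cons(cons(c, b), cons(a, b)), cons(a, a))), f(c, b)), cons(cons(g(a, cons(a, cons(g(c, a), c))), b), cons(b, a)))  →  cons(k(cons(cons(c, a), cons(b, c)), cons(cons(cons(c, b), cons(a, b)), cons(a, a))), f(c, b))   [R5 at ε]
2. cons(k(cons(cons(c, a), cons(b, c)), cons(cons(cons(c, b), cons(a, b)), cons(a, a))), f(c, b))  →  cons(b, f(c, b))   [R3 at 1]
3. cons(b, f(c, b))  →  cons(b, cons(c, c))   [R1 at 2]

cons(b, cons(c, c))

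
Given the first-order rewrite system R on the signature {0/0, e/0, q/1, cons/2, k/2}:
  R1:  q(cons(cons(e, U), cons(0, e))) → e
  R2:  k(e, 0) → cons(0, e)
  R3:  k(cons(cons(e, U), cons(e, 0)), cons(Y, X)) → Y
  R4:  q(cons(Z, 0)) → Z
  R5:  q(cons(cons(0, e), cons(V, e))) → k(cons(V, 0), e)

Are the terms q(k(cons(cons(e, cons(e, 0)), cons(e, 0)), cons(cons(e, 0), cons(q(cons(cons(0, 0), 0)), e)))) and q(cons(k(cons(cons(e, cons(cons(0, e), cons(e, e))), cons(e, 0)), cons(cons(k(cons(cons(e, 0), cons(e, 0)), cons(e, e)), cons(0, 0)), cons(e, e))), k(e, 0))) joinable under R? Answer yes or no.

yes — NF(t₁) = e, NF(t₂) = e

Reduce t₁ = q(k(cons(cons(e, cons(e, 0)), cons(e, 0)), cons(cons(e, 0), cons(q(cons(cons(0, 0), 0)), e)))):
1. q(k(cons(cons(e, cons(e, 0)), cons(e, 0)), cons(cons(e, 0), cons(q(cons(cons(0, 0), 0)), e))))  →  q(cons(e, 0))   [R3 at 1]
2. q(cons(e, 0))  →  e   [R4 at ε]

Reduce t₂ = q(cons(k(cons(cons(e, cons(cons(0, e), cons(e, e))), cons(e, 0)), cons(cons(k(cons(cons(e, 0), cons(e, 0)), cons(e, e)), cons(0, 0)), cons(e, e))), k(e, 0))):
1. q(cons(k(cons(cons(e, cons(cons(0, e), cons(e, e))), cons(e, 0)), cons(cons(k(cons(cons(e, 0), cons(e, 0)), cons(e, e)), cons(0, 0)), cons(e, e))), k(e, 0)))  →  q(cons(cons(k(cons(cons(e, 0), cons(e, 0)), cons(e, e)), cons(0, 0)), k(e, 0)))   [R3 at 1.1]
2. q(cons(cons(k(cons(cons(e, 0), cons(e, 0)), cons(e, e)), cons(0, 0)), k(e, 0)))  →  q(cons(cons(e, cons(0, 0)), k(e, 0)))   [R3 at 1.1.1]
3. q(cons(cons(e, cons(0, 0)), k(e, 0)))  →  q(cons(cons(e, cons(0, 0)), cons(0, e)))   [R2 at 1.2]
4. q(cons(cons(e, cons(0, 0)), cons(0, e)))  →  e   [R1 at ε]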